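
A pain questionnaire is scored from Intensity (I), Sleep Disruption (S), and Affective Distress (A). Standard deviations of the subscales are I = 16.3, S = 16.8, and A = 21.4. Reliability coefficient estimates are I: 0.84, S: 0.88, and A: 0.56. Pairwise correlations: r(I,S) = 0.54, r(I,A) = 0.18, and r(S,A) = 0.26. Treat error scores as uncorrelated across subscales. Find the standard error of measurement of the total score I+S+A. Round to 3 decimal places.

16.670

Var(total) = 1005.89 + 608.273 = 1614.16.
True-score variance = 728.008 + 608.273 = 1336.28, so reliability = 0.8278.
Error variance = 1614.16 − 1336.28 = 277.882; SEM = √277.882 = 16.670.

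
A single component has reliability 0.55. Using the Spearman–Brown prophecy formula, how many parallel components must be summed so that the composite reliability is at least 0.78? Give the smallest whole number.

3

k ≥ ρ*(1−ρ₁)/(ρ₁(1−ρ*)) = 0.78·0.45 / (0.55·0.22) = 2.901.
Smallest integer k = 3.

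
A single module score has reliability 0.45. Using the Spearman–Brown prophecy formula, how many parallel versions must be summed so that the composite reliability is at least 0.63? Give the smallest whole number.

k ≥ ρ*(1−ρ₁)/(ρ₁(1−ρ*)) = 0.63·0.55 / (0.45·0.37) = 2.081.
Smallest integer k = 3.

3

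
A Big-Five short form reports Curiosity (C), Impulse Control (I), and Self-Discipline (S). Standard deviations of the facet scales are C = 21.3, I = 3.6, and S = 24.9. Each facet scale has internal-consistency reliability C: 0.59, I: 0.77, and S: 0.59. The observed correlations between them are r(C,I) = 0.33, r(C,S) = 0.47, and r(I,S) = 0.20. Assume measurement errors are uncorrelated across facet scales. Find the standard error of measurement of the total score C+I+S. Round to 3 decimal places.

Var(total) = 1086.66 + 585.013 = 1671.67.
True-score variance = 643.462 + 585.013 = 1228.47, so reliability = 0.7349.
Error variance = 1671.67 − 1228.47 = 443.198; SEM = √443.198 = 21.052.

21.052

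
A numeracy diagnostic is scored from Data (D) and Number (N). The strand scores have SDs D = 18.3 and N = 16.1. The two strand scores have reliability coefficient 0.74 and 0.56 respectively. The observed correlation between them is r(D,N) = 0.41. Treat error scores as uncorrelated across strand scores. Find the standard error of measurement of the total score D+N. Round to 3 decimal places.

Var(total) = 594.1 + 241.597 = 835.697.
True-score variance = 392.976 + 241.597 = 634.573, so reliability = 0.7593.
Error variance = 835.697 − 634.573 = 201.124; SEM = √201.124 = 14.182.

14.182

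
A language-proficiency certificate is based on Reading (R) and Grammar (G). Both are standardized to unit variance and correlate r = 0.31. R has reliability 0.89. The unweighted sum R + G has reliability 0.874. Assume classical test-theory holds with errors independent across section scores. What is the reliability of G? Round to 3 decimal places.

0.780

Var(R+G) = 2 + 2·0.31 = 2.620.
True-score variance = ρ_R + ρ_G + 2·0.31, so 0.874 = (0.89 + ρ_G + 0.62) / 2.620.
ρ_G = 0.874·2.620 − 0.89 − 0.62 = 0.780.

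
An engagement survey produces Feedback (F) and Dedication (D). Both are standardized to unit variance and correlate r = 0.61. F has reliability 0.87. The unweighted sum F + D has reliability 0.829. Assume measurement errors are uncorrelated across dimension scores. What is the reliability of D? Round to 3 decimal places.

0.579

Var(F+D) = 2 + 2·0.61 = 3.220.
True-score variance = ρ_F + ρ_D + 2·0.61, so 0.829 = (0.87 + ρ_D + 1.22) / 3.220.
ρ_D = 0.829·3.220 − 0.87 − 1.22 = 0.579.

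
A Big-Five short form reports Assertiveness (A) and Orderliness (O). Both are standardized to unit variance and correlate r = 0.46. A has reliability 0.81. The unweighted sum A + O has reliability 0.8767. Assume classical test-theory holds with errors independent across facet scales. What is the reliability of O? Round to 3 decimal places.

0.830

Var(A+O) = 2 + 2·0.46 = 2.920.
True-score variance = ρ_A + ρ_O + 2·0.46, so 0.8767 = (0.81 + ρ_O + 0.92) / 2.920.
ρ_O = 0.8767·2.920 − 0.81 − 0.92 = 0.830.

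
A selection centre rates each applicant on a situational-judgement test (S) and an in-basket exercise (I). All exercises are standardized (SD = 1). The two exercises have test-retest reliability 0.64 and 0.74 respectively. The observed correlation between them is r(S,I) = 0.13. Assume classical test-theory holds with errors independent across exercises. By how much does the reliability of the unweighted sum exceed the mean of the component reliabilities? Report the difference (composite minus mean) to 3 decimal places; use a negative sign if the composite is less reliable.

Var(sum) = 2 + 0.26 = 2.26; true-score variance = 1.38 + 0.26 = 1.64; composite reliability = 0.7257.
Mean component reliability = 0.6900.
Difference = 0.7257 − 0.6900 = 0.036.

0.036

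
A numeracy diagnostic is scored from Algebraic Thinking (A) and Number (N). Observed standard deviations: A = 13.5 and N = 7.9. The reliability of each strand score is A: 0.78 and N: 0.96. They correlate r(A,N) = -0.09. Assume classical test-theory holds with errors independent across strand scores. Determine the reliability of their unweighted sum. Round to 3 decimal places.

0.811

Var(A+N) = 13.5² + 7.9² + 2·[13.5·7.9·(-0.09)] = 244.66 − 19.197 = 225.463.
Under uncorrelated errors the observed covariances equal the true-score covariances, so only the own-variance terms attenuate.
True-score variance = [13.5²·0.78 + 7.9²·0.96] − 19.197 = 202.069 − 19.197 = 182.872.
Reliability = 182.872 / 225.463 = 0.811.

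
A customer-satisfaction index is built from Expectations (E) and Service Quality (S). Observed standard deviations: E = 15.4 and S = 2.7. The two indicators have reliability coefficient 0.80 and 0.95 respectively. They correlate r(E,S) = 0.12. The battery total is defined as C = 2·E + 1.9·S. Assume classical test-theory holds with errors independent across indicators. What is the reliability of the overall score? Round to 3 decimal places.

Var(C) = 2²·15.4² + 1.9²·2.7² + 2·[3.8·15.4·2.7·0.12] = 974.957 + 37.921 = 1012.88.
Because errors are independent across components, Cov(Tᵢ,Tⱼ) = Cov(Xᵢ,Xⱼ); the off-diagonal part of the true-score variance is the same as above.
True-score variance = [2²·15.4²·0.80 + 1.9²·2.7²·0.95] + 37.921 = 783.913 + 37.921 = 821.834.
Reliability = 821.834 / 1012.88 = 0.811.

0.811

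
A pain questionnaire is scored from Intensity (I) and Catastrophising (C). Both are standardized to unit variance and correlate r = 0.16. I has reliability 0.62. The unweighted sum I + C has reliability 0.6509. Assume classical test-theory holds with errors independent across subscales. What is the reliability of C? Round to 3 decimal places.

0.570

Var(I+C) = 2 + 2·0.16 = 2.320.
True-score variance = ρ_I + ρ_C + 2·0.16, so 0.6509 = (0.62 + ρ_C + 0.32) / 2.320.
ρ_C = 0.6509·2.320 − 0.62 − 0.32 = 0.570.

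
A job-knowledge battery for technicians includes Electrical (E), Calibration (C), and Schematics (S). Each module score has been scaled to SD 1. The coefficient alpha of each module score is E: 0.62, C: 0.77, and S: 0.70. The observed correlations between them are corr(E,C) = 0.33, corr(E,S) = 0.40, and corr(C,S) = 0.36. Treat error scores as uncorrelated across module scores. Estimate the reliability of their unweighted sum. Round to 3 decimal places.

Var(E+C+S) = 3 + 2·[0.33 + 0.40 + 0.36] = 3 + 2.18 = 5.18.
With uncorrelated errors the cross-covariances are all true-score covariance, so they carry over unchanged; only the diagonal terms shrink to ρᵢσᵢ².
True-score variance = [0.62 + 0.77 + 0.70] + 2.18 = 2.09 + 2.18 = 4.27.
Reliability = 4.27 / 5.18 = 0.824.

0.824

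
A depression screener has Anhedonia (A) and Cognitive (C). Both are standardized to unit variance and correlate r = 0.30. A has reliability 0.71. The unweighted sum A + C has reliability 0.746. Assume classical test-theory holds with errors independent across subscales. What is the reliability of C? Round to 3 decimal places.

Var(A+C) = 2 + 2·0.30 = 2.600.
True-score variance = ρ_A + ρ_C + 2·0.30, so 0.746 = (0.71 + ρ_C + 0.60) / 2.600.
ρ_C = 0.746·2.600 − 0.71 − 0.60 = 0.630.

0.630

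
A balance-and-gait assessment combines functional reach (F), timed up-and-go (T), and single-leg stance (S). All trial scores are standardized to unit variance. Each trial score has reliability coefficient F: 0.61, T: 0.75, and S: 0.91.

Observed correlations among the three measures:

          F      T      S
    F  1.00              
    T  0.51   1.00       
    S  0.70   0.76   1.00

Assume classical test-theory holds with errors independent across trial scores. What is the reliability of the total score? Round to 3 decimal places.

0.895

Var(F+T+S) = 3 + 2·[0.51 + 0.70 + 0.76] = 3 + 3.94 = 6.94.
With uncorrelated errors the cross-covariances are all true-score covariance, so they carry over unchanged; only the diagonal terms shrink to ρᵢσᵢ².
True-score variance = [0.61 + 0.75 + 0.91] + 3.94 = 2.27 + 3.94 = 6.21.
Reliability = 6.21 / 6.94 = 0.895.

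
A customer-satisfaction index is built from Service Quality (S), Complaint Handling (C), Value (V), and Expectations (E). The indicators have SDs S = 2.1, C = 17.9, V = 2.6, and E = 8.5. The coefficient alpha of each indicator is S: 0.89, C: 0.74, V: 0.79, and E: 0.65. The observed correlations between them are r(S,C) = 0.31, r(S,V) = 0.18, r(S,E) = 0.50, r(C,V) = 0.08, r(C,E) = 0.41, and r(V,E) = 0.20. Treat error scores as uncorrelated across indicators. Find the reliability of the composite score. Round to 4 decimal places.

0.8121

Var(S+C+V+E) = 2.1² + 17.9² + 2.6² + 8.5² + 2·[2.1·17.9·0.31 + 2.1·2.6·0.18 + 2.1·8.5·0.50 + 17.9·2.6·0.08 + 17.9·8.5·0.41 + 2.6·8.5·0.20] = 403.83 + 184.171 = 588.001.
With uncorrelated errors the cross-covariances are all true-score covariance, so they carry over unchanged; only the diagonal terms shrink to ρᵢσᵢ².
True-score variance = [2.1²·0.89 + 17.9²·0.74 + 2.6²·0.79 + 8.5²·0.65] + 184.171 = 293.331 + 184.171 = 477.502.
Reliability = 477.502 / 588.001 = 0.8121.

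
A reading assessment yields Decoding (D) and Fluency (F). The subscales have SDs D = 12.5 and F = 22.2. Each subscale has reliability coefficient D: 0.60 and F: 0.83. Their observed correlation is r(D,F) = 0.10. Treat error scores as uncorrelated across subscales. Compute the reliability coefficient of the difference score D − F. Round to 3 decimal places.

0.754

Var(D−F) = 12.5² + 22.2² − 2·12.5·22.2·0.10 = 649.09 − 55.5 = 593.59.
Under uncorrelated errors the observed covariances equal the true-score covariances, so only the own-variance terms attenuate.
True-score variance = [12.5²·0.60 + 22.2²·0.83] − 55.5 = 502.807 − 55.5 = 447.307.
Reliability = 447.307 / 593.59 = 0.754.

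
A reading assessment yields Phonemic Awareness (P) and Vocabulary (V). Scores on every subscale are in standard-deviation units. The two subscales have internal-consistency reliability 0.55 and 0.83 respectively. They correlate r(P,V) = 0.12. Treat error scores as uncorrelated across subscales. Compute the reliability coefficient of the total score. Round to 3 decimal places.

0.723

Var(P+V) = 2 + 2·[0.12] = 2 + 0.24 = 2.24.
With uncorrelated errors the cross-covariances are all true-score covariance, so they carry over unchanged; only the diagonal terms shrink to ρᵢσᵢ².
True-score variance = [0.55 + 0.83] + 0.24 = 1.38 + 0.24 = 1.62.
Reliability = 1.62 / 2.24 = 0.723.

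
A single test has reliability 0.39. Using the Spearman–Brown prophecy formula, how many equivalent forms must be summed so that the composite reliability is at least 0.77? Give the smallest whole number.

6

k ≥ ρ*(1−ρ₁)/(ρ₁(1−ρ*)) = 0.77·0.61 / (0.39·0.23) = 5.236.
Smallest integer k = 6.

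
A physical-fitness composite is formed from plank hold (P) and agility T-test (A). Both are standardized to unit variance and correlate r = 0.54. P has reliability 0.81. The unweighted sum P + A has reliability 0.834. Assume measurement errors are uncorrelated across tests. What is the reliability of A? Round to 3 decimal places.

Var(P+A) = 2 + 2·0.54 = 3.080.
True-score variance = ρ_P + ρ_A + 2·0.54, so 0.834 = (0.81 + ρ_A + 1.08) / 3.080.
ρ_A = 0.834·3.080 − 0.81 − 1.08 = 0.679.

0.679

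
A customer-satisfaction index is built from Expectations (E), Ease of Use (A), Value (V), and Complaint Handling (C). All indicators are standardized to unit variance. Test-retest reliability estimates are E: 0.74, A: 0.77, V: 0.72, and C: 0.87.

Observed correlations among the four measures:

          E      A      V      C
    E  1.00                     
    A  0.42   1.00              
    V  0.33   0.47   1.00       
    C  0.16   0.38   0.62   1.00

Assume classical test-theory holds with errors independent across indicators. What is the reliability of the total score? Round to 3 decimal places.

Var(E+A+V+C) = 4 + 2·[0.42 + 0.33 + 0.16 + 0.47 + 0.38 + 0.62] = 4 + 4.76 = 8.76.
With uncorrelated errors the cross-covariances are all true-score covariance, so they carry over unchanged; only the diagonal terms shrink to ρᵢσᵢ².
True-score variance = [0.74 + 0.77 + 0.72 + 0.87] + 4.76 = 3.1 + 4.76 = 7.86.
Reliability = 7.86 / 8.76 = 0.897.

0.897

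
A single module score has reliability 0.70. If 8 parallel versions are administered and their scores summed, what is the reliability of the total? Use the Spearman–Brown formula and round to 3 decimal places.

0.949

ρ_k = kρ / (1 + (k−1)ρ) = 8·0.70 / (1 + 7·0.70) = 5.600 / 5.900 = 0.949.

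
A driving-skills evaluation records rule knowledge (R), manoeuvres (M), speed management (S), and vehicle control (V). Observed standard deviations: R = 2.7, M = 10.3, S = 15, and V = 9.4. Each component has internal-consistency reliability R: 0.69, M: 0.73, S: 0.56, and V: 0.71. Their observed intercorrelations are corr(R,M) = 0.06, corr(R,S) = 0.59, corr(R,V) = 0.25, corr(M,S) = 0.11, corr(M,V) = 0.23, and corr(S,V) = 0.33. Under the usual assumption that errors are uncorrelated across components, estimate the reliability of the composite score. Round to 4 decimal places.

Var(R+M+S+V) = 2.7² + 10.3² + 15² + 9.4² + 2·[2.7·10.3·0.06 + 2.7·15·0.59 + 2.7·9.4·0.25 + 10.3·15·0.11 + 10.3·9.4·0.23 + 15·9.4·0.33] = 426.74 + 235.404 = 662.144.
Under uncorrelated errors the observed covariances equal the true-score covariances, so only the own-variance terms attenuate.
True-score variance = [2.7²·0.69 + 10.3²·0.73 + 15²·0.56 + 9.4²·0.71] + 235.404 = 271.211 + 235.404 = 506.616.
Reliability = 506.616 / 662.144 = 0.7651.

0.7651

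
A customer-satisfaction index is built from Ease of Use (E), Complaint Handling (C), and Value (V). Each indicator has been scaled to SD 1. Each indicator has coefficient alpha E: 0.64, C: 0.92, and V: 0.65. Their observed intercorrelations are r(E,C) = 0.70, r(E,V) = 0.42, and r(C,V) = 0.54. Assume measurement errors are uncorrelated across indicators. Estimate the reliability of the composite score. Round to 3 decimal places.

Var(E+C+V) = 3 + 2·[0.70 + 0.42 + 0.54] = 3 + 3.32 = 6.32.
With uncorrelated errors the cross-covariances are all true-score covariance, so they carry over unchanged; only the diagonal terms shrink to ρᵢσᵢ².
True-score variance = [0.64 + 0.92 + 0.65] + 3.32 = 2.21 + 3.32 = 5.53.
Reliability = 5.53 / 6.32 = 0.875.

0.875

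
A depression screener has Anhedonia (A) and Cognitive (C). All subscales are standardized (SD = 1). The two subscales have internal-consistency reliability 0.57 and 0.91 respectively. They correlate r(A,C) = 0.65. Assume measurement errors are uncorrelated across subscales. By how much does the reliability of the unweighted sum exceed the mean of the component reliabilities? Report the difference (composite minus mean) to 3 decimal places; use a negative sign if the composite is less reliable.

0.102

Var(sum) = 2 + 1.3 = 3.3; true-score variance = 1.48 + 1.3 = 2.78; composite reliability = 0.8424.
Mean component reliability = 0.7400.
Difference = 0.8424 − 0.7400 = 0.102.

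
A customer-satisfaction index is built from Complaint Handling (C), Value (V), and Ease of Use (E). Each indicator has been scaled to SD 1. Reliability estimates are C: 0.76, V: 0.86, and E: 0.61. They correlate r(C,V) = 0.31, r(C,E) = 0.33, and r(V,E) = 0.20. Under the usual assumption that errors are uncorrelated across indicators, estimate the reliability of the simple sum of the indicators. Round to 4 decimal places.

0.8355

Var(C+V+E) = 3 + 2·[0.31 + 0.33 + 0.20] = 3 + 1.68 = 4.68.
Because errors are independent across components, Cov(Tᵢ,Tⱼ) = Cov(Xᵢ,Xⱼ); the off-diagonal part of the true-score variance is the same as above.
True-score variance = [0.76 + 0.86 + 0.61] + 1.68 = 2.23 + 1.68 = 3.91.
Reliability = 3.91 / 4.68 = 0.8355.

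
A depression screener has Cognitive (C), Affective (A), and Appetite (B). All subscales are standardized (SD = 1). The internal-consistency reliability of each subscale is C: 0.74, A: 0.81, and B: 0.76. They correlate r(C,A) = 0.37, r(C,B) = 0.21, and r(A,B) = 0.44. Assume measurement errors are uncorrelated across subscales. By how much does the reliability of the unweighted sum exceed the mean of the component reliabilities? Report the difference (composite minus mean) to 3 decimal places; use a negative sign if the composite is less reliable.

0.093

Var(sum) = 3 + 2.04 = 5.04; true-score variance = 2.31 + 2.04 = 4.35; composite reliability = 0.8631.
Mean component reliability = 0.7700.
Difference = 0.8631 − 0.7700 = 0.093.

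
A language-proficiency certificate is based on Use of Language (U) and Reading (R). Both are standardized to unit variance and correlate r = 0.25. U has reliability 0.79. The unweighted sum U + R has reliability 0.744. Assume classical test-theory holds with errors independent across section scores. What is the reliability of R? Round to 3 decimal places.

Var(U+R) = 2 + 2·0.25 = 2.500.
True-score variance = ρ_U + ρ_R + 2·0.25, so 0.744 = (0.79 + ρ_R + 0.50) / 2.500.
ρ_R = 0.744·2.500 − 0.79 − 0.50 = 0.570.

0.570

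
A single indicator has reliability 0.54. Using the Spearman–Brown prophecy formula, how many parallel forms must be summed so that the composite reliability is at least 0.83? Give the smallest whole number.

5

k ≥ ρ*(1−ρ₁)/(ρ₁(1−ρ*)) = 0.83·0.46 / (0.54·0.17) = 4.159.
Smallest integer k = 5.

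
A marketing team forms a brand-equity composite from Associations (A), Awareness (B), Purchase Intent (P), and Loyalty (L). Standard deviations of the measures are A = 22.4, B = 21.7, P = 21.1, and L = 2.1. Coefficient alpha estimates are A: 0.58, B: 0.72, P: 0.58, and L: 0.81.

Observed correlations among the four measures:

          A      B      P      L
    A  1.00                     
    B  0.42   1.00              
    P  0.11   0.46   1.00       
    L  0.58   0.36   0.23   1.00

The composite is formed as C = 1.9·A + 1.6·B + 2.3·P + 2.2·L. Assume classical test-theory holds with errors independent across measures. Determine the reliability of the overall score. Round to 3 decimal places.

Var(C) = 1.9²·22.4² + 1.6²·21.7² + 2.3²·21.1² + 2.2²·2.1² + 2·[3.04·22.4·21.7·0.42 + 4.37·22.4·21.1·0.11 + 4.18·22.4·2.1·0.58 + 3.68·21.7·21.1·0.46 + 3.52·21.7·2.1·0.36 + 5.06·21.1·2.1·0.23] = 5393.34 + 3692.53 = 9085.87.
With uncorrelated errors the cross-covariances are all true-score covariance, so they carry over unchanged; only the diagonal terms shrink to ρᵢσᵢ².
True-score variance = [1.9²·22.4²·0.58 + 1.6²·21.7²·0.72 + 2.3²·21.1²·0.58 + 2.2²·2.1²·0.81] + 3692.53 = 3301.81 + 3692.53 = 6994.34.
Reliability = 6994.34 / 9085.87 = 0.770.

0.770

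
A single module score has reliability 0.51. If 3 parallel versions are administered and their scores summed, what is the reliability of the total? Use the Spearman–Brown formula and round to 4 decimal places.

0.7574

ρ_k = kρ / (1 + (k−1)ρ) = 3·0.51 / (1 + 2·0.51) = 1.530 / 2.020 = 0.7574.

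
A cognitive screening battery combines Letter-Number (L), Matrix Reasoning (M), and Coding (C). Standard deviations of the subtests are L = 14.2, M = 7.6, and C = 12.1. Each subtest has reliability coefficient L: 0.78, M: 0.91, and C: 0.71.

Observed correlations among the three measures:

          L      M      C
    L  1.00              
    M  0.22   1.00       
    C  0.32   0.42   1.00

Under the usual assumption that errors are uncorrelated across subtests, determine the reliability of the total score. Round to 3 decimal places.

Var(L+M+C) = 14.2² + 7.6² + 12.1² + 2·[14.2·7.6·0.22 + 14.2·12.1·0.32 + 7.6·12.1·0.42] = 405.81 + 234.696 = 640.506.
Under uncorrelated errors the observed covariances equal the true-score covariances, so only the own-variance terms attenuate.
True-score variance = [14.2²·0.78 + 7.6²·0.91 + 12.1²·0.71] + 234.696 = 313.792 + 234.696 = 548.488.
Reliability = 548.488 / 640.506 = 0.856.

0.856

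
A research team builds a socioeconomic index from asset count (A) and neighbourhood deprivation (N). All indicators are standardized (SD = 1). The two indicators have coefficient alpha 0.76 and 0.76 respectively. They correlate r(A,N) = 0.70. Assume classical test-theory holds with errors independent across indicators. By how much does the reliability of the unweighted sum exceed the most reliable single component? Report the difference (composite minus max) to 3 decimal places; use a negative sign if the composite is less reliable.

Var(sum) = 2 + 1.4 = 3.4; true-score variance = 1.52 + 1.4 = 2.92; composite reliability = 0.8588.
Max component reliability = 0.7600.
Difference = 0.8588 − 0.7600 = 0.099.

0.099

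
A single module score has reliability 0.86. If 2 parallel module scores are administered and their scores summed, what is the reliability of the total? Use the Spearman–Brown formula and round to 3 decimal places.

ρ_k = kρ / (1 + (k−1)ρ) = 2·0.86 / (1 + 1·0.86) = 1.720 / 1.860 = 0.925.

0.925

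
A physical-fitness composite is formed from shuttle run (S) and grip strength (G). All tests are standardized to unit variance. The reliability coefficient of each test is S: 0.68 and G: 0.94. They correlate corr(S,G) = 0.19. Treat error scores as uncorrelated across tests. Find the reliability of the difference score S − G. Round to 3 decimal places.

Var(S−G) = 1 + 1 − 2·0.19 = 2 − 0.38 = 1.62.
Because errors are independent across components, Cov(Tᵢ,Tⱼ) = Cov(Xᵢ,Xⱼ); the off-diagonal part of the true-score variance is the same as above.
True-score variance = [0.68 + 0.94] − 0.38 = 1.62 − 0.38 = 1.24.
Reliability = 1.24 / 1.62 = 0.765.

0.765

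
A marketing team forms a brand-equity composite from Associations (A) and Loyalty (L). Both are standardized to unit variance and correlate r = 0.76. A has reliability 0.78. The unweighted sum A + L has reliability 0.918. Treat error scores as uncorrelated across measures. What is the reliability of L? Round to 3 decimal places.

0.931

Var(A+L) = 2 + 2·0.76 = 3.520.
True-score variance = ρ_A + ρ_L + 2·0.76, so 0.918 = (0.78 + ρ_L + 1.52) / 3.520.
ρ_L = 0.918·3.520 − 0.78 − 1.52 = 0.931.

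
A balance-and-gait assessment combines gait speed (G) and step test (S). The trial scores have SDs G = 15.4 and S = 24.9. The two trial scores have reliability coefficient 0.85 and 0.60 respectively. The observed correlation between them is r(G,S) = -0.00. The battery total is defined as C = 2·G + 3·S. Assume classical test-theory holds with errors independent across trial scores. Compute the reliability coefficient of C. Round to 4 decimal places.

0.6363

Var(C) = 2²·15.4² + 3²·24.9² + 2·[6·15.4·24.9·-0.00] = 6528.73 + 0 = 6528.73.
With uncorrelated errors the cross-covariances are all true-score covariance, so they carry over unchanged; only the diagonal terms shrink to ρᵢσᵢ².
True-score variance = [2²·15.4²·0.85 + 3²·24.9²·0.60] + 0 = 4154.4 + 0 = 4154.4.
Reliability = 4154.4 / 6528.73 = 0.6363.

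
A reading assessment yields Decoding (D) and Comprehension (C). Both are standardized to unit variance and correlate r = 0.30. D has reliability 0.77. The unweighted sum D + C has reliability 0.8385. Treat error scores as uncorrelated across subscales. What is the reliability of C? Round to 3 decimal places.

Var(D+C) = 2 + 2·0.30 = 2.600.
True-score variance = ρ_D + ρ_C + 2·0.30, so 0.8385 = (0.77 + ρ_C + 0.60) / 2.600.
ρ_C = 0.8385·2.600 − 0.77 − 0.60 = 0.810.

0.810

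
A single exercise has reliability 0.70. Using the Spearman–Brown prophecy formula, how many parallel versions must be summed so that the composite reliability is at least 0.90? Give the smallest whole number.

4

k ≥ ρ*(1−ρ₁)/(ρ₁(1−ρ*)) = 0.90·0.30 / (0.70·0.10) = 3.857.
Smallest integer k = 4.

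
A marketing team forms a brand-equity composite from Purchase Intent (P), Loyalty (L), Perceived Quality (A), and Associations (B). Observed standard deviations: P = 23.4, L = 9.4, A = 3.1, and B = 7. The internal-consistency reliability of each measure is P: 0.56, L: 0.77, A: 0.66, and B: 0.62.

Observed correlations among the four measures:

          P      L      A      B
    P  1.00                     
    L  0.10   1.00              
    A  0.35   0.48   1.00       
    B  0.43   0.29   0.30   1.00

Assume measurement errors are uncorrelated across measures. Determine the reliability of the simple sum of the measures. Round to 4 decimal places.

Var(P+L+A+B) = 23.4² + 9.4² + 3.1² + 7² + 2·[23.4·9.4·0.10 + 23.4·3.1·0.35 + 23.4·7·0.43 + 9.4·3.1·0.48 + 9.4·7·0.29 + 3.1·7·0.30] = 694.53 + 314.796 = 1009.33.
With uncorrelated errors the cross-covariances are all true-score covariance, so they carry over unchanged; only the diagonal terms shrink to ρᵢσᵢ².
True-score variance = [23.4²·0.56 + 9.4²·0.77 + 3.1²·0.66 + 7²·0.62] + 314.796 = 411.393 + 314.796 = 726.19.
Reliability = 726.19 / 1009.33 = 0.7195.

0.7195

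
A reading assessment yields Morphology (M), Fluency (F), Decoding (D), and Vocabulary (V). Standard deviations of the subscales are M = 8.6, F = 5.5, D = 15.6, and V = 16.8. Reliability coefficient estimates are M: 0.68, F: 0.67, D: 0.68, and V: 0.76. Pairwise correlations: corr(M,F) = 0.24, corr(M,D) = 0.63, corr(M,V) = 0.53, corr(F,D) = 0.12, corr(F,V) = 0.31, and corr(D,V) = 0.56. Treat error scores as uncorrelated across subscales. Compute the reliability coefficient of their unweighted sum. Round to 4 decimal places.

0.8668

Var(M+F+D+V) = 8.6² + 5.5² + 15.6² + 16.8² + 2·[8.6·5.5·0.24 + 8.6·15.6·0.63 + 8.6·16.8·0.53 + 5.5·15.6·0.12 + 5.5·16.8·0.31 + 15.6·16.8·0.56] = 629.81 + 716.304 = 1346.11.
Because errors are independent across components, Cov(Tᵢ,Tⱼ) = Cov(Xᵢ,Xⱼ); the off-diagonal part of the true-score variance is the same as above.
True-score variance = [8.6²·0.68 + 5.5²·0.67 + 15.6²·0.68 + 16.8²·0.76] + 716.304 = 450.548 + 716.304 = 1166.85.
Reliability = 1166.85 / 1346.11 = 0.8668.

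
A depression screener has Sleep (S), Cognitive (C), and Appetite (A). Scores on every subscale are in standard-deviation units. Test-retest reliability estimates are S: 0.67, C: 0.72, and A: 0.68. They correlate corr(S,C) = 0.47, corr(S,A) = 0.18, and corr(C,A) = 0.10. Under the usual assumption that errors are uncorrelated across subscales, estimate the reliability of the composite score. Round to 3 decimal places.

0.793

Var(S+C+A) = 3 + 2·[0.47 + 0.18 + 0.10] = 3 + 1.5 = 4.5.
With uncorrelated errors the cross-covariances are all true-score covariance, so they carry over unchanged; only the diagonal terms shrink to ρᵢσᵢ².
True-score variance = [0.67 + 0.72 + 0.68] + 1.5 = 2.07 + 1.5 = 3.57.
Reliability = 3.57 / 4.5 = 0.793.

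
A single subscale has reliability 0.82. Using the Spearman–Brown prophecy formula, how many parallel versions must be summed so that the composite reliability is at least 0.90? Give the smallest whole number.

k ≥ ρ*(1−ρ₁)/(ρ₁(1−ρ*)) = 0.90·0.18 / (0.82·0.10) = 1.976.
Smallest integer k = 2.

2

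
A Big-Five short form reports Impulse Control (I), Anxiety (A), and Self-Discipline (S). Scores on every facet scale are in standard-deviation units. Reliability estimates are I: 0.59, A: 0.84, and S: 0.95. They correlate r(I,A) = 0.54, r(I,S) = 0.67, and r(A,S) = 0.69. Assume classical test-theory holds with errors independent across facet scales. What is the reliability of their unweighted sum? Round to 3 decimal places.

0.909

Var(I+A+S) = 3 + 2·[0.54 + 0.67 + 0.69] = 3 + 3.8 = 6.8.
Under uncorrelated errors the observed covariances equal the true-score covariances, so only the own-variance terms attenuate.
True-score variance = [0.59 + 0.84 + 0.95] + 3.8 = 2.38 + 3.8 = 6.18.
Reliability = 6.18 / 6.8 = 0.909.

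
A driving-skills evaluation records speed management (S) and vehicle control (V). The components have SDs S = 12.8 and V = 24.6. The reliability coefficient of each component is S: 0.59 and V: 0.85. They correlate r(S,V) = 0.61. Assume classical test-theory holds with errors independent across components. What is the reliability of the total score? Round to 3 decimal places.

Var(S+V) = 12.8² + 24.6² + 2·[12.8·24.6·0.61] = 769 + 384.154 = 1153.15.
With uncorrelated errors the cross-covariances are all true-score covariance, so they carry over unchanged; only the diagonal terms shrink to ρᵢσᵢ².
True-score variance = [12.8²·0.59 + 24.6²·0.85] + 384.154 = 611.052 + 384.154 = 995.205.
Reliability = 995.205 / 1153.15 = 0.863.

0.863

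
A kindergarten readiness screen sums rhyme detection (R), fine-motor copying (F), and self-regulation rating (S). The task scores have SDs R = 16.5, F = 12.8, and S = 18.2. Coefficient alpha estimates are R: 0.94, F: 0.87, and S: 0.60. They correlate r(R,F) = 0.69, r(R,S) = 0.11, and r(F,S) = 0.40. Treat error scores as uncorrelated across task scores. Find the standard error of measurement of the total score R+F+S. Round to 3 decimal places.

Var(total) = 767.33 + 543.89 = 1311.22.
True-score variance = 597.2 + 543.89 = 1141.09, so reliability = 0.8703.
Error variance = 1311.22 − 1141.09 = 170.13; SEM = √170.13 = 13.043.

13.043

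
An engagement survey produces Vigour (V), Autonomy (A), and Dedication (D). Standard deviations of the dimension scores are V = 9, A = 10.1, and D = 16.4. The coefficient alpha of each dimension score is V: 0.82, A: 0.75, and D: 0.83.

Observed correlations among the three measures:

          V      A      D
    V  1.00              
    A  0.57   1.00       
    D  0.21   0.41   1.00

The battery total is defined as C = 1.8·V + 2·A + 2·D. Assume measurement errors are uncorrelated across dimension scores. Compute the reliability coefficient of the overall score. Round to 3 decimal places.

Var(C) = 1.8²·9² + 2²·10.1² + 2²·16.4² + 2·[3.6·9·10.1·0.57 + 3.6·9·16.4·0.21 + 4·10.1·16.4·0.41] = 1746.32 + 1139.52 = 2885.84.
With uncorrelated errors the cross-covariances are all true-score covariance, so they carry over unchanged; only the diagonal terms shrink to ρᵢσᵢ².
True-score variance = [1.8²·9²·0.82 + 2²·10.1²·0.75 + 2²·16.4²·0.83] + 1139.52 = 1414.18 + 1139.52 = 2553.7.
Reliability = 2553.7 / 2885.84 = 0.885.

0.885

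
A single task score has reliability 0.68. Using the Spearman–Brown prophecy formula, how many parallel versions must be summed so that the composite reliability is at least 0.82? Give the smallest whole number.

k ≥ ρ*(1−ρ₁)/(ρ₁(1−ρ*)) = 0.82·0.32 / (0.68·0.18) = 2.144.
Smallest integer k = 3.

3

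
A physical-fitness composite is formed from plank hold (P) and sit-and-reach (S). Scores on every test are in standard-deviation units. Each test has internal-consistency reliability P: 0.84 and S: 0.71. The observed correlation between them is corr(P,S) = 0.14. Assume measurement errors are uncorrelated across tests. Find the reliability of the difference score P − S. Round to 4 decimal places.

0.7384

Var(P−S) = 1 + 1 − 2·0.14 = 2 − 0.28 = 1.72.
Because errors are independent across components, Cov(Tᵢ,Tⱼ) = Cov(Xᵢ,Xⱼ); the off-diagonal part of the true-score variance is the same as above.
True-score variance = [0.84 + 0.71] − 0.28 = 1.55 − 0.28 = 1.27.
Reliability = 1.27 / 1.72 = 0.7384.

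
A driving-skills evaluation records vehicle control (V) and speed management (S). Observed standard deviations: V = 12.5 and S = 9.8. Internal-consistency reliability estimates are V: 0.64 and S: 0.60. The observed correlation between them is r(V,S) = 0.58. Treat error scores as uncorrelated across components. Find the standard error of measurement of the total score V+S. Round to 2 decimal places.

Var(total) = 252.29 + 142.1 = 394.39.
True-score variance = 157.624 + 142.1 = 299.724, so reliability = 0.7600.
Error variance = 394.39 − 299.724 = 94.666; SEM = √94.666 = 9.73.

9.73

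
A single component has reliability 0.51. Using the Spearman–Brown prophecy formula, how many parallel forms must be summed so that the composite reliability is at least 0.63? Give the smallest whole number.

2

k ≥ ρ*(1−ρ₁)/(ρ₁(1−ρ*)) = 0.63·0.49 / (0.51·0.37) = 1.636.
Smallest integer k = 2.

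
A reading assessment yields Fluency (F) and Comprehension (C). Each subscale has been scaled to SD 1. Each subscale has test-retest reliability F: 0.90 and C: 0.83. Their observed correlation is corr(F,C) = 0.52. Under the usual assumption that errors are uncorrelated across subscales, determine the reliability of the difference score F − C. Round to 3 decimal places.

0.719

Var(F−C) = 1 + 1 − 2·0.52 = 2 − 1.04 = 0.96.
Under uncorrelated errors the observed covariances equal the true-score covariances, so only the own-variance terms attenuate.
True-score variance = [0.90 + 0.83] − 1.04 = 1.73 − 1.04 = 0.69.
Reliability = 0.69 / 0.96 = 0.719.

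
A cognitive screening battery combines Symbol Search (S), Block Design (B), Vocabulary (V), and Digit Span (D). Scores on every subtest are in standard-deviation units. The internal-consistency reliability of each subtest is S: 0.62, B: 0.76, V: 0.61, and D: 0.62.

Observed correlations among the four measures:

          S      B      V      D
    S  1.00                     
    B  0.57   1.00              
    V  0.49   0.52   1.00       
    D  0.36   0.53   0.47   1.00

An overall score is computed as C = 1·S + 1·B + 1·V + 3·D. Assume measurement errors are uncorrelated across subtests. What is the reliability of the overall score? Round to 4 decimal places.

0.8100

Var(C) = 1 + 1 + 1 + 3² + 2·[0.57 + 0.49 + 3·0.36 + 0.52 + 3·0.53 + 3·0.47] = 12 + 11.32 = 23.32.
With uncorrelated errors the cross-covariances are all true-score covariance, so they carry over unchanged; only the diagonal terms shrink to ρᵢσᵢ².
True-score variance = [0.62 + 0.76 + 0.61 + 3²·0.62] + 11.32 = 7.57 + 11.32 = 18.89.
Reliability = 18.89 / 23.32 = 0.8100.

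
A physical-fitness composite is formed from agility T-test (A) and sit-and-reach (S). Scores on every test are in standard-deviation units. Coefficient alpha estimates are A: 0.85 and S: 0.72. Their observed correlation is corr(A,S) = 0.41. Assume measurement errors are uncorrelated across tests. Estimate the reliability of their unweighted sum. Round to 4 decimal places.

Var(A+S) = 2 + 2·[0.41] = 2 + 0.82 = 2.82.
With uncorrelated errors the cross-covariances are all true-score covariance, so they carry over unchanged; only the diagonal terms shrink to ρᵢσᵢ².
True-score variance = [0.85 + 0.72] + 0.82 = 1.57 + 0.82 = 2.39.
Reliability = 2.39 / 2.82 = 0.8475.

0.8475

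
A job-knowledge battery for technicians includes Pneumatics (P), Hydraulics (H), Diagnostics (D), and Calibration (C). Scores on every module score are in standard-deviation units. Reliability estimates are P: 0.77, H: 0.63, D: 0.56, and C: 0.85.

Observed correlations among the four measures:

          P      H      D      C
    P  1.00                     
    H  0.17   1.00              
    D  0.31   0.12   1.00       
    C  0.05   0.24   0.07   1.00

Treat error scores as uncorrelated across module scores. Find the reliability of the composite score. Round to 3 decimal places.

0.799

Var(P+H+D+C) = 4 + 2·[0.17 + 0.31 + 0.05 + 0.12 + 0.24 + 0.07] = 4 + 1.92 = 5.92.
With uncorrelated errors the cross-covariances are all true-score covariance, so they carry over unchanged; only the diagonal terms shrink to ρᵢσᵢ².
True-score variance = [0.77 + 0.63 + 0.56 + 0.85] + 1.92 = 2.81 + 1.92 = 4.73.
Reliability = 4.73 / 5.92 = 0.799.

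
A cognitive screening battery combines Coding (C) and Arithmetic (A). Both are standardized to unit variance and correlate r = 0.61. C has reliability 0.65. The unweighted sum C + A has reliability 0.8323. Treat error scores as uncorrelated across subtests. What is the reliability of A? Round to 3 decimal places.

Var(C+A) = 2 + 2·0.61 = 3.220.
True-score variance = ρ_C + ρ_A + 2·0.61, so 0.8323 = (0.65 + ρ_A + 1.22) / 3.220.
ρ_A = 0.8323·3.220 − 0.65 − 1.22 = 0.810.

0.810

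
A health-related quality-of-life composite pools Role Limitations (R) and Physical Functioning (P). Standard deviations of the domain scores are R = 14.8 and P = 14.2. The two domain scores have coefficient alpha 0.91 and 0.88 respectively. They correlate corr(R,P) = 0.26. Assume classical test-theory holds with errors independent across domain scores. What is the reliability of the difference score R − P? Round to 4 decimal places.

0.8590

Var(R−P) = 14.8² + 14.2² − 2·14.8·14.2·0.26 = 420.68 − 109.283 = 311.397.
Under uncorrelated errors the observed covariances equal the true-score covariances, so only the own-variance terms attenuate.
True-score variance = [14.8²·0.91 + 14.2²·0.88] − 109.283 = 376.77 − 109.283 = 267.486.
Reliability = 267.486 / 311.397 = 0.8590.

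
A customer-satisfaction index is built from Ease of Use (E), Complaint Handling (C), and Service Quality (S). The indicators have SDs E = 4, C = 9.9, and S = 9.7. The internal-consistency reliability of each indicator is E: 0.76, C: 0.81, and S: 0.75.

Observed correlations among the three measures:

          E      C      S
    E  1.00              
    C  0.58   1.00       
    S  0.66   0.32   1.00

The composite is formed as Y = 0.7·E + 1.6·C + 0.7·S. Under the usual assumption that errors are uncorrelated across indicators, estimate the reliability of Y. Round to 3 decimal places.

Var(Y) = 0.7²·4² + 1.6²·9.9² + 0.7²·9.7² + 2·[1.12·4·9.9·0.58 + 0.49·4·9.7·0.66 + 1.12·9.9·9.7·0.32] = 304.85 + 145.378 = 450.228.
With uncorrelated errors the cross-covariances are all true-score covariance, so they carry over unchanged; only the diagonal terms shrink to ρᵢσᵢ².
True-score variance = [0.7²·4²·0.76 + 1.6²·9.9²·0.81 + 0.7²·9.7²·0.75] + 145.378 = 243.77 + 145.378 = 389.148.
Reliability = 389.148 / 450.228 = 0.864.

0.864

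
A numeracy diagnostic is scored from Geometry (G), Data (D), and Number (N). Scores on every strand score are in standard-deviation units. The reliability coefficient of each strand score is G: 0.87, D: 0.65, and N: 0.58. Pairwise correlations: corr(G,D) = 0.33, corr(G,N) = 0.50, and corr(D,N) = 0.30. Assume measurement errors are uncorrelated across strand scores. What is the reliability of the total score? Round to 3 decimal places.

Var(G+D+N) = 3 + 2·[0.33 + 0.50 + 0.30] = 3 + 2.26 = 5.26.
Under uncorrelated errors the observed covariances equal the true-score covariances, so only the own-variance terms attenuate.
True-score variance = [0.87 + 0.65 + 0.58] + 2.26 = 2.1 + 2.26 = 4.36.
Reliability = 4.36 / 5.26 = 0.829.

0.829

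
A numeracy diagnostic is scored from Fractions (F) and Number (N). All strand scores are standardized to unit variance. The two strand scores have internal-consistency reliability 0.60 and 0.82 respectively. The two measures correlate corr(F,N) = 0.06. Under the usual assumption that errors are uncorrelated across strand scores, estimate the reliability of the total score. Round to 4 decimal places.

0.7264

Var(F+N) = 2 + 2·[0.06] = 2 + 0.12 = 2.12.
With uncorrelated errors the cross-covariances are all true-score covariance, so they carry over unchanged; only the diagonal terms shrink to ρᵢσᵢ².
True-score variance = [0.60 + 0.82] + 0.12 = 1.42 + 0.12 = 1.54.
Reliability = 1.54 / 2.12 = 0.7264.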